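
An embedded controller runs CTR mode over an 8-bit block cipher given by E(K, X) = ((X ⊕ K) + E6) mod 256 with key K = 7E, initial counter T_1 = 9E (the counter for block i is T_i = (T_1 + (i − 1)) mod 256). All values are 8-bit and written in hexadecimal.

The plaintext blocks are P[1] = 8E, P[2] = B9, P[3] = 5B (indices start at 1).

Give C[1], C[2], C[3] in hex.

CTR encryption: S_i = E(K, T_i) where T_i is the counter for block i; C_i = P_i ⊕ S_i.
C[1]: T = 9E, S = E(K, T) = C6; 8E ⊕ C6 = 48.
C[2]: T = 9F, S = E(K, T) = C7; B9 ⊕ C7 = 7E.
C[3]: T = A0, S = E(K, T) = C4; 5B ⊕ C4 = 9F.

C[1] = 48, C[2] = 7E, C[3] = 9F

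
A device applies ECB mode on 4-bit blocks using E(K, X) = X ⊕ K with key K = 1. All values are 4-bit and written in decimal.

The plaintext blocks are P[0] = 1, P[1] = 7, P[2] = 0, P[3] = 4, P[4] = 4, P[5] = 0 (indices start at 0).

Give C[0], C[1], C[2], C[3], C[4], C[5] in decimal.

ECB encryption: C_i = E(K, P_i).
C[0]: E(K, 1) = 0.
C[1]: E(K, 7) = 6.
C[2]: E(K, 0) = 1.
C[3]: E(K, 4) = 5.
C[4]: E(K, 4) = 5.
C[5]: E(K, 0) = 1.

C[0] = 0, C[1] = 6, C[2] = 1, C[3] = 5, C[4] = 5, C[5] = 1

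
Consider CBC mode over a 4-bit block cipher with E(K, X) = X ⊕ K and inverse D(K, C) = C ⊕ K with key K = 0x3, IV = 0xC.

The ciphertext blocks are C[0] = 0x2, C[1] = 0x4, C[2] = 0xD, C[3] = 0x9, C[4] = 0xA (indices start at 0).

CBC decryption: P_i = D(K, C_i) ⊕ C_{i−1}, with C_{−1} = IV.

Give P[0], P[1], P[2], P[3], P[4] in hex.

P[0]: D(K, 0x2) = 0x1; 0x1 ⊕ 0xC = 0xD.
P[1]: D(K, 0x4) = 0x7; 0x7 ⊕ 0x2 = 0x5.
P[2]: D(K, 0xD) = 0xE; 0xE ⊕ 0x4 = 0xA.
P[3]: D(K, 0x9) = 0xA; 0xA ⊕ 0xD = 0x7.
P[4]: D(K, 0xA) = 0x9; 0x9 ⊕ 0x9 = 0x0.

P[0] = 0xD, P[1] = 0x5, P[2] = 0xA, P[3] = 0x7, P[4] = 0x0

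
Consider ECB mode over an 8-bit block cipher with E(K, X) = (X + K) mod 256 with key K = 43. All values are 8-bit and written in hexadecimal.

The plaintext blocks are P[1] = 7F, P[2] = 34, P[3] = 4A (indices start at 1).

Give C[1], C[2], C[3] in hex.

ECB encryption: C_i = E(K, P_i).
C[1]: E(K, 7F) = C2.
C[2]: E(K, 34) = 77.
C[3]: E(K, 4A) = 8D.

C[1] = C2, C[2] = 77, C[3] = 8D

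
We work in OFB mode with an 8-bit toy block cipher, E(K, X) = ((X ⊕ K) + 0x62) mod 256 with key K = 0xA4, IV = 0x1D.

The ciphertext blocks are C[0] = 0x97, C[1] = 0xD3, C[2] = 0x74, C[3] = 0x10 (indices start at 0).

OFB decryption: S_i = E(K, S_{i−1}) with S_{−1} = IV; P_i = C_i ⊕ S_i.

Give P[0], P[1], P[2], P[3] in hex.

P[0]: S = E(K, 0x1D) = 0x1B; 0x97 ⊕ 0x1B = 0x8C.
P[1]: S = E(K, 0x1B) = 0x21; 0xD3 ⊕ 0x21 = 0xF2.
P[2]: S = E(K, 0x21) = 0xE7; 0x74 ⊕ 0xE7 = 0x93.
P[3]: S = E(K, 0xE7) = 0xA5; 0x10 ⊕ 0xA5 = 0xB5.

P[0] = 0x8C, P[1] = 0xF2, P[2] = 0x93, P[3] = 0xB5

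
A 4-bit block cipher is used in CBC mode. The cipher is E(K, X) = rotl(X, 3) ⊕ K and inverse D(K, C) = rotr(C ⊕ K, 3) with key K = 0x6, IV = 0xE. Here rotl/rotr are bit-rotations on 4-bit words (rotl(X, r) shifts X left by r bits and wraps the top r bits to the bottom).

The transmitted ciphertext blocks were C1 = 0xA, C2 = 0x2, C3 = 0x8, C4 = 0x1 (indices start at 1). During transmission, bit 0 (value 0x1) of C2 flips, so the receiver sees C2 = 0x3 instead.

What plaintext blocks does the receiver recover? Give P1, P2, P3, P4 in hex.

P1 = 0x7, P2 = 0x0, P3 = 0xE, P4 = 0x6

CBC decryption: P_i = D(K, C_i) ⊕ C_{i−1}, with C_{0} = IV.
Only C2 changed, to 0x3. In CBC, a change in C_i garbles P_i and flips the same bit in P_{i+1}. Decrypting the received ciphertext:
P1: D(K, 0xA) = 0x9; 0x9 ⊕ 0xE = 0x7.
P2: D(K, 0x3) = 0xA; 0xA ⊕ 0xA = 0x0.
P3: D(K, 0x8) = 0xD; 0xD ⊕ 0x3 = 0xE.
P4: D(K, 0x1) = 0xE; 0xE ⊕ 0x8 = 0x6.
Blocks that differ from the original plaintext: P2, P3.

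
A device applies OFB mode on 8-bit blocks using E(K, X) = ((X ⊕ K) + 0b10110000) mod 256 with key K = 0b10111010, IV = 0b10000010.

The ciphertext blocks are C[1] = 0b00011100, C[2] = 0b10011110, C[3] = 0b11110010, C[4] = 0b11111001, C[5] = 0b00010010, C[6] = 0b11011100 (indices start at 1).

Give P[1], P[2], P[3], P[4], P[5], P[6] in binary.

P[1] = 0b11110100, P[2] = 0b10011100, P[3] = 0b10011010, P[4] = 0b01111011, P[5] = 0b11111010, P[6] = 0b11011110

OFB decryption: S_i = E(K, S_{i−1}) with S_{0} = IV; P_i = C_i ⊕ S_i.
P[1]: S = E(K, 0b10000010) = 0b11101000; 0b00011100 ⊕ 0b11101000 = 0b11110100.
P[2]: S = E(K, 0b11101000) = 0b00000010; 0b10011110 ⊕ 0b00000010 = 0b10011100.
P[3]: S = E(K, 0b00000010) = 0b01101000; 0b11110010 ⊕ 0b01101000 = 0b10011010.
P[4]: S = E(K, 0b01101000) = 0b10000010; 0b11111001 ⊕ 0b10000010 = 0b01111011.
P[5]: S = E(K, 0b10000010) = 0b11101000; 0b00010010 ⊕ 0b11101000 = 0b11111010.
P[6]: S = E(K, 0b11101000) = 0b00000010; 0b11011100 ⊕ 0b00000010 = 0b11011110.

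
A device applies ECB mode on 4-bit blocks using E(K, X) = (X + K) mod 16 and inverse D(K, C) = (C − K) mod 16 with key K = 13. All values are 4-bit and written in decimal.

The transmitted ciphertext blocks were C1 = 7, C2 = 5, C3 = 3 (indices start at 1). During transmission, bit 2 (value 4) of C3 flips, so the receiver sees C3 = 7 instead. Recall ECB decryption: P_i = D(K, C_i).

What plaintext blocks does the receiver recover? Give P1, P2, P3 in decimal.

P1 = 10, P2 = 8, P3 = 10

Only C3 changed, to 7. In ECB, a change in C_i affects only P_i. Decrypting the received ciphertext:
P1: D(K, 7) = 10.
P2: D(K, 5) = 8.
P3: D(K, 7) = 10.
Blocks that differ from the original plaintext: P3.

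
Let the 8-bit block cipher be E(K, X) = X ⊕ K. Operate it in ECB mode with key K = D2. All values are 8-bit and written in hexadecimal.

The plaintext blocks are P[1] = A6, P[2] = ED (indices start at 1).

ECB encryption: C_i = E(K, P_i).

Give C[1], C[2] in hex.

C[1] = 74, C[2] = 3F

C[1]: E(K, A6) = 74.
C[2]: E(K, ED) = 3F.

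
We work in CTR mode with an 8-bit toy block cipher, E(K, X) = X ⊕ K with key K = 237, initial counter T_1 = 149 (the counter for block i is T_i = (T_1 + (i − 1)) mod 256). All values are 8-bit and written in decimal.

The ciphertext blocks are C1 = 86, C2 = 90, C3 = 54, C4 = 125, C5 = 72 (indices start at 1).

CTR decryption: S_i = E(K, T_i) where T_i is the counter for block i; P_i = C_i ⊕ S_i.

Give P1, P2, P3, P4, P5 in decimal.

P1: T = 149, S = E(K, T) = 120; 86 ⊕ 120 = 46.
P2: T = 150, S = E(K, T) = 123; 90 ⊕ 123 = 33.
P3: T = 151, S = E(K, T) = 122; 54 ⊕ 122 = 76.
P4: T = 152, S = E(K, T) = 117; 125 ⊕ 117 = 8.
P5: T = 153, S = E(K, T) = 116; 72 ⊕ 116 = 60.

P1 = 46, P2 = 33, P3 = 76, P4 = 8, P5 = 60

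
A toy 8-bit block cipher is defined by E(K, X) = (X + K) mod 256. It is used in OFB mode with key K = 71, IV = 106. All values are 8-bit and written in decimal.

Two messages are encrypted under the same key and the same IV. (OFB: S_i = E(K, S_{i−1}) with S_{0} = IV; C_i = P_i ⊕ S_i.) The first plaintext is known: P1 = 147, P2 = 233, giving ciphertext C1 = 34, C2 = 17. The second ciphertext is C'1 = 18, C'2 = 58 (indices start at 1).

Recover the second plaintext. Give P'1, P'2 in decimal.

P'1 = 163, P'2 = 194

In OFB with a reused IV, both messages share the same keystream S_i, so C_i ⊕ C'_i = P_i ⊕ P'_i and thus P'_i = P_i ⊕ C_i ⊕ C'_i.
P'1: 147 ⊕ 34 ⊕ 18 = 163.
P'2: 233 ⊕ 17 ⊕ 58 = 194.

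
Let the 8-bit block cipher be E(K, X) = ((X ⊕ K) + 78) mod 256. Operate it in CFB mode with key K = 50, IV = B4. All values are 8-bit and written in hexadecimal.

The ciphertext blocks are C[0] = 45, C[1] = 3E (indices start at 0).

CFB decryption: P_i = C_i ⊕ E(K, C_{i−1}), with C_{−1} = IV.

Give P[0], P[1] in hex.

P[0] = 19, P[1] = B3

P[0]: E(K, B4) = 5C; 45 ⊕ 5C = 19.
P[1]: E(K, 45) = 8D; 3E ⊕ 8D = B3.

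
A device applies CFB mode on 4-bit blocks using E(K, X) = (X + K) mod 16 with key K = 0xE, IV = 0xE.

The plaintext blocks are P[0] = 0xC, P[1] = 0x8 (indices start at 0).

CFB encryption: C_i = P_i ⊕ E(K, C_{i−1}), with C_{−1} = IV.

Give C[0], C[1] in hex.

C[0]: E(K, 0xE) = 0xC; 0xC ⊕ 0xC = 0x0.
C[1]: E(K, 0x0) = 0xE; 0x8 ⊕ 0xE = 0x6.

C[0] = 0x0, C[1] = 0x6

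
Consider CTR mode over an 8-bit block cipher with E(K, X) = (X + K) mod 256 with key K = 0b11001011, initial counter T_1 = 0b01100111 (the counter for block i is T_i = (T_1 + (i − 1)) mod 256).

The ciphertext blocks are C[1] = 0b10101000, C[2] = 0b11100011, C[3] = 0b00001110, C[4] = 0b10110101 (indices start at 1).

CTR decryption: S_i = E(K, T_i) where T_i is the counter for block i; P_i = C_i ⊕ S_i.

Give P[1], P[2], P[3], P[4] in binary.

P[1]: T = 0b01100111, S = E(K, T) = 0b00110010; 0b10101000 ⊕ 0b00110010 = 0b10011010.
P[2]: T = 0b01101000, S = E(K, T) = 0b00110011; 0b11100011 ⊕ 0b00110011 = 0b11010000.
P[3]: T = 0b01101001, S = E(K, T) = 0b00110100; 0b00001110 ⊕ 0b00110100 = 0b00111010.
P[4]: T = 0b01101010, S = E(K, T) = 0b00110101; 0b10110101 ⊕ 0b00110101 = 0b10000000.

P[1] = 0b10011010, P[2] = 0b11010000, P[3] = 0b00111010, P[4] = 0b10000000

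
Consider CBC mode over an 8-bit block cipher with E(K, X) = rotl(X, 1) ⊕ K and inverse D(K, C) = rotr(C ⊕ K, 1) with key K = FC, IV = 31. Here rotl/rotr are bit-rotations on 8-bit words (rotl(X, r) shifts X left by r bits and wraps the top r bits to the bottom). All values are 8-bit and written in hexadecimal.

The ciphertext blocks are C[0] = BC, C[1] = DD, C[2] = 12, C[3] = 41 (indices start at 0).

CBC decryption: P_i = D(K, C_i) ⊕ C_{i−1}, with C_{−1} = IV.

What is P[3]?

P[3] = CC

P[3]: D(K, 41) = DE; DE ⊕ 12 = CC.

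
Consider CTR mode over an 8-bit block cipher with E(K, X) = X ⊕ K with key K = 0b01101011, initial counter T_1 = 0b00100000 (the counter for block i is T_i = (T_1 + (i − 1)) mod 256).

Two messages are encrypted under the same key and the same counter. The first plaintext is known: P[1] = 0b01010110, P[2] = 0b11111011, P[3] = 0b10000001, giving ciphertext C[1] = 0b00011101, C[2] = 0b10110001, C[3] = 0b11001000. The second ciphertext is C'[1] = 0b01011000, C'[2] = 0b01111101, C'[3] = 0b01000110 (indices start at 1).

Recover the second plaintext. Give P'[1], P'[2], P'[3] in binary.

P'[1] = 0b00010011, P'[2] = 0b00110111, P'[3] = 0b00001111

In CTR with a reused counter, both messages share the same keystream S_i, so C_i ⊕ C'_i = P_i ⊕ P'_i and thus P'_i = P_i ⊕ C_i ⊕ C'_i.
P'[1]: 0b01010110 ⊕ 0b00011101 ⊕ 0b01011000 = 0b00010011.
P'[2]: 0b11111011 ⊕ 0b10110001 ⊕ 0b01111101 = 0b00110111.
P'[3]: 0b10000001 ⊕ 0b11001000 ⊕ 0b01000110 = 0b00001111.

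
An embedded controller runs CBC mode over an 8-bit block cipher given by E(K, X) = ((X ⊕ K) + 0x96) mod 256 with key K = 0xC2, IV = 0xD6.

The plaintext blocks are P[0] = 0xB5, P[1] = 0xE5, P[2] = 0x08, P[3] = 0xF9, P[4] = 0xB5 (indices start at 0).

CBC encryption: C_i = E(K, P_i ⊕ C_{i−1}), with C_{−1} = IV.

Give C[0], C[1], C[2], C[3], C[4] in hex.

C[0] = 0x37, C[1] = 0xA6, C[2] = 0x02, C[3] = 0xCF, C[4] = 0x4E

C[0]: P[0] ⊕ 0xD6 = 0x63; E(K, 0x63) = 0x37.
C[1]: P[1] ⊕ 0x37 = 0xD2; E(K, 0xD2) = 0xA6.
C[2]: P[2] ⊕ 0xA6 = 0xAE; E(K, 0xAE) = 0x02.
C[3]: P[3] ⊕ 0x02 = 0xFB; E(K, 0xFB) = 0xCF.
C[4]: P[4] ⊕ 0xCF = 0x7A; E(K, 0x7A) = 0x4E.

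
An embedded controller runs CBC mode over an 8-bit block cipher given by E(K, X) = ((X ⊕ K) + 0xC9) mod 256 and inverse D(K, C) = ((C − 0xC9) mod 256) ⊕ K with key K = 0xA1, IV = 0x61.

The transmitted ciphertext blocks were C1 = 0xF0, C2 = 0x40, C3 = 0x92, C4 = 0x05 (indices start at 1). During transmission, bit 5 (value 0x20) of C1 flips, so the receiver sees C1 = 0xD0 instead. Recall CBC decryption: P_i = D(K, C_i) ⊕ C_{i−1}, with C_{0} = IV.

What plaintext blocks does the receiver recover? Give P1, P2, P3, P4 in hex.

P1 = 0xC7, P2 = 0x06, P3 = 0x28, P4 = 0x0F

Only C1 changed, to 0xD0. In CBC, a change in C_i garbles P_i and flips the same bit in P_{i+1}. Decrypting the received ciphertext:
P1: D(K, 0xD0) = 0xA6; 0xA6 ⊕ 0x61 = 0xC7.
P2: D(K, 0x40) = 0xD6; 0xD6 ⊕ 0xD0 = 0x06.
P3: D(K, 0x92) = 0x68; 0x68 ⊕ 0x40 = 0x28.
P4: D(K, 0x05) = 0x9D; 0x9D ⊕ 0x92 = 0x0F.
Blocks that differ from the original plaintext: P1, P2.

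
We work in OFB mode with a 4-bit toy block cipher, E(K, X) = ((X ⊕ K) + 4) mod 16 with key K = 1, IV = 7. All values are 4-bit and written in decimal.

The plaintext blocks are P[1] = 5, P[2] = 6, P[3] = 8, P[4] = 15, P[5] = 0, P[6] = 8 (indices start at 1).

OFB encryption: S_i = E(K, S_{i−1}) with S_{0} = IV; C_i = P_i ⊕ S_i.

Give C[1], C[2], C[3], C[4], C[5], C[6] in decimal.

C[1] = 15, C[2] = 9, C[3] = 10, C[4] = 8, C[5] = 10, C[6] = 7

C[1]: S = E(K, 7) = 10; 5 ⊕ 10 = 15.
C[2]: S = E(K, 10) = 15; 6 ⊕ 15 = 9.
C[3]: S = E(K, 15) = 2; 8 ⊕ 2 = 10.
C[4]: S = E(K, 2) = 7; 15 ⊕ 7 = 8.
C[5]: S = E(K, 7) = 10; 0 ⊕ 10 = 10.
C[6]: S = E(K, 10) = 15; 8 ⊕ 15 = 7.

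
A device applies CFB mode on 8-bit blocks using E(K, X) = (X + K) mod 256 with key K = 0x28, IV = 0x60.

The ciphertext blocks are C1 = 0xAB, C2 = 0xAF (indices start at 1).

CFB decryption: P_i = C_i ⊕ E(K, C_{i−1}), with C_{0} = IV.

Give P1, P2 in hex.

P1 = 0x23, P2 = 0x7C

P1: E(K, 0x60) = 0x88; 0xAB ⊕ 0x88 = 0x23.
P2: E(K, 0xAB) = 0xD3; 0xAF ⊕ 0xD3 = 0x7C.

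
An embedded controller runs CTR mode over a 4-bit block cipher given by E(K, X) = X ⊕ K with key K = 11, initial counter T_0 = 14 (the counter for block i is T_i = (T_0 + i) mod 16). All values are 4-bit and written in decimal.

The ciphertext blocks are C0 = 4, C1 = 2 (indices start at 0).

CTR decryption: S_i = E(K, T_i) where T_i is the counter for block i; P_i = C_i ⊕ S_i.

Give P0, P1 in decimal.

P0 = 1, P1 = 6

P0: T = 14, S = E(K, T) = 5; 4 ⊕ 5 = 1.
P1: T = 15, S = E(K, T) = 4; 2 ⊕ 4 = 6.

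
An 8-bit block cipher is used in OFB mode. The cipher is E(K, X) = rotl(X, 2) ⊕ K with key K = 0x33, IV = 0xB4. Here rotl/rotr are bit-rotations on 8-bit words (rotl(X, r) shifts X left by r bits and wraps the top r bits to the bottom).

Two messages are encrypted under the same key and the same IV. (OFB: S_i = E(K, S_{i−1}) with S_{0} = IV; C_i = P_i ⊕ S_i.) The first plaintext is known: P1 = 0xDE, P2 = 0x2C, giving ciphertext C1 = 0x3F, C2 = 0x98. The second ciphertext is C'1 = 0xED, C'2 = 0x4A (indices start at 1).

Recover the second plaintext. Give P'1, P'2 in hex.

In OFB with a reused IV, both messages share the same keystream S_i, so C_i ⊕ C'_i = P_i ⊕ P'_i and thus P'_i = P_i ⊕ C_i ⊕ C'_i.
P'1: 0xDE ⊕ 0x3F ⊕ 0xED = 0x0C.
P'2: 0x2C ⊕ 0x98 ⊕ 0x4A = 0xFE.

P'1 = 0x0C, P'2 = 0xFE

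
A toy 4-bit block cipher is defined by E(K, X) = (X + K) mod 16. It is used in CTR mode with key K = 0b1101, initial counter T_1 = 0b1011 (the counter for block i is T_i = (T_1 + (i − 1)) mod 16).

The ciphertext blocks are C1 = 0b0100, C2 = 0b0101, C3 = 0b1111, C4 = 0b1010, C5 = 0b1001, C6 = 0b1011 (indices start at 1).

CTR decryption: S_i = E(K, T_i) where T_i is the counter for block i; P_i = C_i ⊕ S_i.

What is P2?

P2: T = 0b1100, S = E(K, T) = 0b1001; 0b0101 ⊕ 0b1001 = 0b1100.

P2 = 0b1100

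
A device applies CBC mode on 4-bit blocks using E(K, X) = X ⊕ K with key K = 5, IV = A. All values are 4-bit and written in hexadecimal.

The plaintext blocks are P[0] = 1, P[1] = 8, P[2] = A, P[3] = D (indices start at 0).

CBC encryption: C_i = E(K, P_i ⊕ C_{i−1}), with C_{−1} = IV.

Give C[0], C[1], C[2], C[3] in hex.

C[0]: P[0] ⊕ A = B; E(K, B) = E.
C[1]: P[1] ⊕ E = 6; E(K, 6) = 3.
C[2]: P[2] ⊕ 3 = 9; E(K, 9) = C.
C[3]: P[3] ⊕ C = 1; E(K, 1) = 4.

C[0] = E, C[1] = 3, C[2] = C, C[3] = 4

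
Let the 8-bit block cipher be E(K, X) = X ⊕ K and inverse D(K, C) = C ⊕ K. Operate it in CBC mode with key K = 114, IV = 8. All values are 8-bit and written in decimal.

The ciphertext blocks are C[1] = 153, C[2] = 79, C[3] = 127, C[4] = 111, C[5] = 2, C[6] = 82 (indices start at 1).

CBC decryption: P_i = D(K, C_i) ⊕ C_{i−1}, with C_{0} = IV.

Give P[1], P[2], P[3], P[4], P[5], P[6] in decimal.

P[1] = 227, P[2] = 164, P[3] = 66, P[4] = 98, P[5] = 31, P[6] = 34

P[1]: D(K, 153) = 235; 235 ⊕ 8 = 227.
P[2]: D(K, 79) = 61; 61 ⊕ 153 = 164.
P[3]: D(K, 127) = 13; 13 ⊕ 79 = 66.
P[4]: D(K, 111) = 29; 29 ⊕ 127 = 98.
P[5]: D(K, 2) = 112; 112 ⊕ 111 = 31.
P[6]: D(K, 82) = 32; 32 ⊕ 2 = 34.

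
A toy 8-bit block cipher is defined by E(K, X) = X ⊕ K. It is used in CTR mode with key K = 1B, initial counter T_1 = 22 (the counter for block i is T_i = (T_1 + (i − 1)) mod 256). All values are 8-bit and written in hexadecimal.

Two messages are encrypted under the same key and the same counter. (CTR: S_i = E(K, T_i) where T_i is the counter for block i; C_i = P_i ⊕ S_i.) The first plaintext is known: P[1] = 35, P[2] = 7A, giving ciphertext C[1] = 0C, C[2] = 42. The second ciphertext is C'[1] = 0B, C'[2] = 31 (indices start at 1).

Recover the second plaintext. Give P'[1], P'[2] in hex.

P'[1] = 32, P'[2] = 09

In CTR with a reused counter, both messages share the same keystream S_i, so C_i ⊕ C'_i = P_i ⊕ P'_i and thus P'_i = P_i ⊕ C_i ⊕ C'_i.
P'[1]: 35 ⊕ 0C ⊕ 0B = 32.
P'[2]: 7A ⊕ 42 ⊕ 31 = 09.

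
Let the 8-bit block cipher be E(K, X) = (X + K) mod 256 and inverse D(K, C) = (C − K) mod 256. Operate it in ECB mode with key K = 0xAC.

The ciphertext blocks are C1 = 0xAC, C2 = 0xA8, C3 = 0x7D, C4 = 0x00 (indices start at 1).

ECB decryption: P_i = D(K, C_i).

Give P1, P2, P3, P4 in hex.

P1: D(K, 0xAC) = 0x00.
P2: D(K, 0xA8) = 0xFC.
P3: D(K, 0x7D) = 0xD1.
P4: D(K, 0x00) = 0x54.

P1 = 0x00, P2 = 0xFC, P3 = 0xD1, P4 = 0x54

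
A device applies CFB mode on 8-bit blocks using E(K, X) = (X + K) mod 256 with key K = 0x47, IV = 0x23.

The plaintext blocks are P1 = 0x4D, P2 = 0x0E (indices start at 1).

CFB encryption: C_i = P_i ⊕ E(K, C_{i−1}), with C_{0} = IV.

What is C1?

C1: E(K, 0x23) = 0x6A; 0x4D ⊕ 0x6A = 0x27.

C1 = 0x27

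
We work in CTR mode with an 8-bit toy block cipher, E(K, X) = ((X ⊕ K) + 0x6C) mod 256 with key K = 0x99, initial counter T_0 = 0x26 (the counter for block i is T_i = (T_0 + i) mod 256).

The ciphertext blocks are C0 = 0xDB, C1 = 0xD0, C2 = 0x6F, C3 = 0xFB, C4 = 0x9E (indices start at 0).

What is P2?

CTR decryption: S_i = E(K, T_i) where T_i is the counter for block i; P_i = C_i ⊕ S_i.
P2: T = 0x28, S = E(K, T) = 0x1D; 0x6F ⊕ 0x1D = 0x72.

P2 = 0x72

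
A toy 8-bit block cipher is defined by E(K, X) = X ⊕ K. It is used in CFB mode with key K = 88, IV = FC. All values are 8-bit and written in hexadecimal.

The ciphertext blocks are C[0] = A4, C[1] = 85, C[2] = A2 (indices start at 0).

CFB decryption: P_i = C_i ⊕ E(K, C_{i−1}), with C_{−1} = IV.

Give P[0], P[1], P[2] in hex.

P[0] = D0, P[1] = A9, P[2] = AF

P[0]: E(K, FC) = 74; A4 ⊕ 74 = D0.
P[1]: E(K, A4) = 2C; 85 ⊕ 2C = A9.
P[2]: E(K, 85) = 0D; A2 ⊕ 0D = AF.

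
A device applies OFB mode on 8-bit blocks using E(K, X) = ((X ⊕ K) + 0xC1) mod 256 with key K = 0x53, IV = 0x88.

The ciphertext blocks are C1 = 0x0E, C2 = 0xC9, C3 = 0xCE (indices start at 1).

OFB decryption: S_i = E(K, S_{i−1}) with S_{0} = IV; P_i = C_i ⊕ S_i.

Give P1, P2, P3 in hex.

P1: S = E(K, 0x88) = 0x9C; 0x0E ⊕ 0x9C = 0x92.
P2: S = E(K, 0x9C) = 0x90; 0xC9 ⊕ 0x90 = 0x59.
P3: S = E(K, 0x90) = 0x84; 0xCE ⊕ 0x84 = 0x4A.

P1 = 0x92, P2 = 0x59, P3 = 0x4A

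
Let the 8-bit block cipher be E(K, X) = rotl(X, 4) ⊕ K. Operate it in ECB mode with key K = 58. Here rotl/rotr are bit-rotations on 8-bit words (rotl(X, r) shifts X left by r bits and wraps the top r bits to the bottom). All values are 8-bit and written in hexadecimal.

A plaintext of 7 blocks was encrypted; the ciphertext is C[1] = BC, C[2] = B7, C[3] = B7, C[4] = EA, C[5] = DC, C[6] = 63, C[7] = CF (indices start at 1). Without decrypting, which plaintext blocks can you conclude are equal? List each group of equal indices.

ECB encrypts each block independently with the same key, so equal ciphertext blocks imply equal plaintext blocks.
C[2] = C[3] = B7, so P[2] = P[3].

P[2] = P[3]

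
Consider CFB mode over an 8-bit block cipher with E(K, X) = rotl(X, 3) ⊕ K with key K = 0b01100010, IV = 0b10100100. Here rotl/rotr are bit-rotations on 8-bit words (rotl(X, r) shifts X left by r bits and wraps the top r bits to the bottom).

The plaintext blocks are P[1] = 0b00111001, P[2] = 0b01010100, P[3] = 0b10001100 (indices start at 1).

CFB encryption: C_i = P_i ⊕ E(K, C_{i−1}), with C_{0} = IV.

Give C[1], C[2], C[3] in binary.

C[1] = 0b01111110, C[2] = 0b11000101, C[3] = 0b11000000

C[1]: E(K, 0b10100100) = 0b01000111; 0b00111001 ⊕ 0b01000111 = 0b01111110.
C[2]: E(K, 0b01111110) = 0b10010001; 0b01010100 ⊕ 0b10010001 = 0b11000101.
C[3]: E(K, 0b11000101) = 0b01001100; 0b10001100 ⊕ 0b01001100 = 0b11000000.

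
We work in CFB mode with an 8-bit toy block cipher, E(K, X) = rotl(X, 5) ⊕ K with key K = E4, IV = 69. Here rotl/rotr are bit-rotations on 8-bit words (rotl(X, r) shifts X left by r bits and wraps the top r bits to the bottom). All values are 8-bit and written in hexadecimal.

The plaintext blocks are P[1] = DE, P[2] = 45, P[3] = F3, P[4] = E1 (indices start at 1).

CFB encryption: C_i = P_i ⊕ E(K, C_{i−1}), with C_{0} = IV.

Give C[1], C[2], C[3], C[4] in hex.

C[1] = 17, C[2] = 43, C[3] = 7F, C[4] = EA

C[1]: E(K, 69) = C9; DE ⊕ C9 = 17.
C[2]: E(K, 17) = 06; 45 ⊕ 06 = 43.
C[3]: E(K, 43) = 8C; F3 ⊕ 8C = 7F.
C[4]: E(K, 7F) = 0B; E1 ⊕ 0B = EA.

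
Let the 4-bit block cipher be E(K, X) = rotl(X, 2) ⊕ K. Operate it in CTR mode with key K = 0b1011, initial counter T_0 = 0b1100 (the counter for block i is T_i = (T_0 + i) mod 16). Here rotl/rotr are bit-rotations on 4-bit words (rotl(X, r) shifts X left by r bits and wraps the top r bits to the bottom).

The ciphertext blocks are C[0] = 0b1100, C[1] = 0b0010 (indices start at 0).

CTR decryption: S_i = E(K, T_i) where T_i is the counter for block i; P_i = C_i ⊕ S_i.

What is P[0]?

P[0]: T = 0b1100, S = E(K, T) = 0b1000; 0b1100 ⊕ 0b1000 = 0b0100.

P[0] = 0b0100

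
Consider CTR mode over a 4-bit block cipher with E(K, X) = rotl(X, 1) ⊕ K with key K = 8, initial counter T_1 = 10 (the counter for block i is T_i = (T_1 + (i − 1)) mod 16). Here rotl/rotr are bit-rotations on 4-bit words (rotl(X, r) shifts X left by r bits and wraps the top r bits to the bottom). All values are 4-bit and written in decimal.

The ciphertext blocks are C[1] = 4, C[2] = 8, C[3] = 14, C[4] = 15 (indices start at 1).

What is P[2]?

P[2] = 7

CTR decryption: S_i = E(K, T_i) where T_i is the counter for block i; P_i = C_i ⊕ S_i.
P[2]: T = 11, S = E(K, T) = 15; 8 ⊕ 15 = 7.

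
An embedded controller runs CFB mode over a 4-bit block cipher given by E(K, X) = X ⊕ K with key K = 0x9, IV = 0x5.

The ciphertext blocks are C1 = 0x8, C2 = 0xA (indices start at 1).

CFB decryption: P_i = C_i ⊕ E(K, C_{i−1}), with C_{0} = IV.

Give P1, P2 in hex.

P1 = 0x4, P2 = 0xB

P1: E(K, 0x5) = 0xC; 0x8 ⊕ 0xC = 0x4.
P2: E(K, 0x8) = 0x1; 0xA ⊕ 0x1 = 0xB.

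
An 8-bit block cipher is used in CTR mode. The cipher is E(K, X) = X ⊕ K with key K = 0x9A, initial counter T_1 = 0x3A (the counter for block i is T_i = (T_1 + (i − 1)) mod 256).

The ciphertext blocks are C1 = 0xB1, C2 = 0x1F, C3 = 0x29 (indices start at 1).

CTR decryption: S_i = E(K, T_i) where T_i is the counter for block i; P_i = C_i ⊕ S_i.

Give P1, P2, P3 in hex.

P1: T = 0x3A, S = E(K, T) = 0xA0; 0xB1 ⊕ 0xA0 = 0x11.
P2: T = 0x3B, S = E(K, T) = 0xA1; 0x1F ⊕ 0xA1 = 0xBE.
P3: T = 0x3C, S = E(K, T) = 0xA6; 0x29 ⊕ 0xA6 = 0x8F.

P1 = 0x11, P2 = 0xBE, P3 = 0x8F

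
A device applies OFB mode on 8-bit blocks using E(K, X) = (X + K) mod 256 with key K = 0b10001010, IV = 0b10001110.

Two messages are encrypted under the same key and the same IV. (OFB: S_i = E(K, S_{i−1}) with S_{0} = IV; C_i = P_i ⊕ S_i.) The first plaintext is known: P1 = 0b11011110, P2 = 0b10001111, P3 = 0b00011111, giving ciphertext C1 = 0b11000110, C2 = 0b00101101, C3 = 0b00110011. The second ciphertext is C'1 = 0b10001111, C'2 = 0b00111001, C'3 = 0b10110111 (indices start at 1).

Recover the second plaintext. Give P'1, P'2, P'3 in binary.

In OFB with a reused IV, both messages share the same keystream S_i, so C_i ⊕ C'_i = P_i ⊕ P'_i and thus P'_i = P_i ⊕ C_i ⊕ C'_i.
P'1: 0b11011110 ⊕ 0b11000110 ⊕ 0b10001111 = 0b10010111.
P'2: 0b10001111 ⊕ 0b00101101 ⊕ 0b00111001 = 0b10011011.
P'3: 0b00011111 ⊕ 0b00110011 ⊕ 0b10110111 = 0b10011011.

P'1 = 0b10010111, P'2 = 0b10011011, P'3 = 0b10011011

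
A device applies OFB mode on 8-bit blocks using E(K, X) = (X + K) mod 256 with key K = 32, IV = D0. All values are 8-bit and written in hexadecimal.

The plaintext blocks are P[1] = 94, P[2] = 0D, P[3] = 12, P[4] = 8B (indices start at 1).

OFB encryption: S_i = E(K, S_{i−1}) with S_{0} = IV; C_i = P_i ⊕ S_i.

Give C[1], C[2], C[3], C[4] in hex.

C[1] = 96, C[2] = 39, C[3] = 74, C[4] = 13

C[1]: S = E(K, D0) = 02; 94 ⊕ 02 = 96.
C[2]: S = E(K, 02) = 34; 0D ⊕ 34 = 39.
C[3]: S = E(K, 34) = 66; 12 ⊕ 66 = 74.
C[4]: S = E(K, 66) = 98; 8B ⊕ 98 = 13.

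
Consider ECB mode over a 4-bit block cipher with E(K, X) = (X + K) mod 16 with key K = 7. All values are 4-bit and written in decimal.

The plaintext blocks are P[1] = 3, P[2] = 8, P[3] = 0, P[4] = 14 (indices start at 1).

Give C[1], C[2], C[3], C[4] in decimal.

ECB encryption: C_i = E(K, P_i).
C[1]: E(K, 3) = 10.
C[2]: E(K, 8) = 15.
C[3]: E(K, 0) = 7.
C[4]: E(K, 14) = 5.

C[1] = 10, C[2] = 15, C[3] = 7, C[4] = 5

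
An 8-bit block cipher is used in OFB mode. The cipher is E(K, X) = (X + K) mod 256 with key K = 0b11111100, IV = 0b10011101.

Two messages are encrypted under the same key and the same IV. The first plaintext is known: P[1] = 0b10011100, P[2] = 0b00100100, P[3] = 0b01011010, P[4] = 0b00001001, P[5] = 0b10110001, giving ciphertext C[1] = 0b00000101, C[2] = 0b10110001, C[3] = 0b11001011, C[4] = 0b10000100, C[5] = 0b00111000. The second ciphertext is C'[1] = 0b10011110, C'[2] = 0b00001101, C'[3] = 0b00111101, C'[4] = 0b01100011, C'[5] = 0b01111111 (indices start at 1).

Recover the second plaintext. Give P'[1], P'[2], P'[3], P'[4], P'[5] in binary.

P'[1] = 0b00000111, P'[2] = 0b10011000, P'[3] = 0b10101100, P'[4] = 0b11101110, P'[5] = 0b11110110

In OFB with a reused IV, both messages share the same keystream S_i, so C_i ⊕ C'_i = P_i ⊕ P'_i and thus P'_i = P_i ⊕ C_i ⊕ C'_i.
P'[1]: 0b10011100 ⊕ 0b00000101 ⊕ 0b10011110 = 0b00000111.
P'[2]: 0b00100100 ⊕ 0b10110001 ⊕ 0b00001101 = 0b10011000.
P'[3]: 0b01011010 ⊕ 0b11001011 ⊕ 0b00111101 = 0b10101100.
P'[4]: 0b00001001 ⊕ 0b10000100 ⊕ 0b01100011 = 0b11101110.
P'[5]: 0b10110001 ⊕ 0b00111000 ⊕ 0b01111111 = 0b11110110.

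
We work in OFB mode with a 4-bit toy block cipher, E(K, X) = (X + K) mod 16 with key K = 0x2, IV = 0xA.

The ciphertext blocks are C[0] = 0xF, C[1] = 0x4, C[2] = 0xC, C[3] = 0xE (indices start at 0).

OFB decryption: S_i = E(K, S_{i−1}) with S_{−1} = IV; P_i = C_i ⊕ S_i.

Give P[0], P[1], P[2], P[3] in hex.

P[0]: S = E(K, 0xA) = 0xC; 0xF ⊕ 0xC = 0x3.
P[1]: S = E(K, 0xC) = 0xE; 0x4 ⊕ 0xE = 0xA.
P[2]: S = E(K, 0xE) = 0x0; 0xC ⊕ 0x0 = 0xC.
P[3]: S = E(K, 0x0) = 0x2; 0xE ⊕ 0x2 = 0xC.

P[0] = 0x3, P[1] = 0xA, P[2] = 0xC, P[3] = 0xC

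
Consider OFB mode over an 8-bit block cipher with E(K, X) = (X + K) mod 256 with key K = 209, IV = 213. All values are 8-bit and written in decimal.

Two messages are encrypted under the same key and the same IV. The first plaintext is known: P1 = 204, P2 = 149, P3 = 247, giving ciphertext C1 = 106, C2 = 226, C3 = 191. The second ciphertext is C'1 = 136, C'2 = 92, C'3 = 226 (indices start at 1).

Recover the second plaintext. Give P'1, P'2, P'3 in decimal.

In OFB with a reused IV, both messages share the same keystream S_i, so C_i ⊕ C'_i = P_i ⊕ P'_i and thus P'_i = P_i ⊕ C_i ⊕ C'_i.
P'1: 204 ⊕ 106 ⊕ 136 = 46.
P'2: 149 ⊕ 226 ⊕ 92 = 43.
P'3: 247 ⊕ 191 ⊕ 226 = 170.

P'1 = 46, P'2 = 43, P'3 = 170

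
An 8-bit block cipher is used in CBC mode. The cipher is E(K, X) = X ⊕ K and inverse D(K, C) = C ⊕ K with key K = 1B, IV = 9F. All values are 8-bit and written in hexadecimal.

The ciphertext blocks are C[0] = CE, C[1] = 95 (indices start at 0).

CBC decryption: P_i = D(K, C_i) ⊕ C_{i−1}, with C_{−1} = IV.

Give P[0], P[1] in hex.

P[0] = 4A, P[1] = 40

P[0]: D(K, CE) = D5; D5 ⊕ 9F = 4A.
P[1]: D(K, 95) = 8E; 8E ⊕ CE = 40.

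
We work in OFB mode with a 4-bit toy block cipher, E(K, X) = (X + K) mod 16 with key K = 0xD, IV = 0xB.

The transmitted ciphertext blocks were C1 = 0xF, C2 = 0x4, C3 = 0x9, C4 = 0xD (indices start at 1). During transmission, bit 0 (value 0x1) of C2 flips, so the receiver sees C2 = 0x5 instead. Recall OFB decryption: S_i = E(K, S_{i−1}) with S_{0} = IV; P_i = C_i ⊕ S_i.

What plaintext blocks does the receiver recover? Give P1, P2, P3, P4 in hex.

Only C2 changed, to 0x5. In OFB, a change in C_i flips the same bit in P_i only; the keystream is unaffected. Decrypting the received ciphertext:
P1: S = E(K, 0xB) = 0x8; 0xF ⊕ 0x8 = 0x7.
P2: S = E(K, 0x8) = 0x5; 0x5 ⊕ 0x5 = 0x0.
P3: S = E(K, 0x5) = 0x2; 0x9 ⊕ 0x2 = 0xB.
P4: S = E(K, 0x2) = 0xF; 0xD ⊕ 0xF = 0x2.
Blocks that differ from the original plaintext: P2.

P1 = 0x7, P2 = 0x0, P3 = 0xB, P4 = 0x2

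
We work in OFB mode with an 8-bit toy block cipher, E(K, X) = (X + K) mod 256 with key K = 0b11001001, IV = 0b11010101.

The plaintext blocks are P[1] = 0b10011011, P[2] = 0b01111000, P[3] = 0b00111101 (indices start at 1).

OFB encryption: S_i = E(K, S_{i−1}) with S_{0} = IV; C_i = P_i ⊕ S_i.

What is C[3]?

C[3] = 0b00001101

C[1]: S = E(K, 0b11010101) = 0b10011110; 0b10011011 ⊕ 0b10011110 = 0b00000101.
C[2]: S = E(K, 0b10011110) = 0b01100111; 0b01111000 ⊕ 0b01100111 = 0b00011111.
C[3]: S = E(K, 0b01100111) = 0b00110000; 0b00111101 ⊕ 0b00110000 = 0b00001101.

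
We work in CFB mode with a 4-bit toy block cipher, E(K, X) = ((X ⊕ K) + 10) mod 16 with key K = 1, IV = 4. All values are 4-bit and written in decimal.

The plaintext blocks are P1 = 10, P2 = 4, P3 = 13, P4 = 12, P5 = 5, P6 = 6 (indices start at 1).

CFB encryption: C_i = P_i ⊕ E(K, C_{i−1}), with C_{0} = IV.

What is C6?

C6 = 0

C1: E(K, 4) = 15; 10 ⊕ 15 = 5.
C2: E(K, 5) = 14; 4 ⊕ 14 = 10.
C3: E(K, 10) = 5; 13 ⊕ 5 = 8.
C4: E(K, 8) = 3; 12 ⊕ 3 = 15.
C5: E(K, 15) = 8; 5 ⊕ 8 = 13.
C6: E(K, 13) = 6; 6 ⊕ 6 = 0.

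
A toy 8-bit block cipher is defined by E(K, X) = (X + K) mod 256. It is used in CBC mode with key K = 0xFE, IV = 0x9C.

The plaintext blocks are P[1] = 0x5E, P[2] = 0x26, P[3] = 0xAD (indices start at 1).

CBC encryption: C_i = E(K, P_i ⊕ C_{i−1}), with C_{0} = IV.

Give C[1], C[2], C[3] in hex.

C[1]: P[1] ⊕ 0x9C = 0xC2; E(K, 0xC2) = 0xC0.
C[2]: P[2] ⊕ 0xC0 = 0xE6; E(K, 0xE6) = 0xE4.
C[3]: P[3] ⊕ 0xE4 = 0x49; E(K, 0x49) = 0x47.

C[1] = 0xC0, C[2] = 0xE4, C[3] = 0x47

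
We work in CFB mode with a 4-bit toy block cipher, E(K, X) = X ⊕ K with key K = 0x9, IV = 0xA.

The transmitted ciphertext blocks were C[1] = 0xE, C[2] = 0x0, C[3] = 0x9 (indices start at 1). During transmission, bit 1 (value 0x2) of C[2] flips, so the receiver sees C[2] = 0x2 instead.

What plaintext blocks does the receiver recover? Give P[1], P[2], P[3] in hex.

CFB decryption: P_i = C_i ⊕ E(K, C_{i−1}), with C_{0} = IV.
Only C[2] changed, to 0x2. In CFB, a change in C_i flips the same bit in P_i and garbles P_{i+1}. Decrypting the received ciphertext:
P[1]: E(K, 0xA) = 0x3; 0xE ⊕ 0x3 = 0xD.
P[2]: E(K, 0xE) = 0x7; 0x2 ⊕ 0x7 = 0x5.
P[3]: E(K, 0x2) = 0xB; 0x9 ⊕ 0xB = 0x2.
Blocks that differ from the original plaintext: P[2], P[3].

P[1] = 0xD, P[2] = 0x5, P[3] = 0x2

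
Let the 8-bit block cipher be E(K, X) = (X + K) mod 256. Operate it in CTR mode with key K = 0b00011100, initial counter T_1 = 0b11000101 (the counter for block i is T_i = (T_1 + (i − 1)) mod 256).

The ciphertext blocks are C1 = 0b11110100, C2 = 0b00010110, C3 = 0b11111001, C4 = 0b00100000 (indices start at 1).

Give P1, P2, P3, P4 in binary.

CTR decryption: S_i = E(K, T_i) where T_i is the counter for block i; P_i = C_i ⊕ S_i.
P1: T = 0b11000101, S = E(K, T) = 0b11100001; 0b11110100 ⊕ 0b11100001 = 0b00010101.
P2: T = 0b11000110, S = E(K, T) = 0b11100010; 0b00010110 ⊕ 0b11100010 = 0b11110100.
P3: T = 0b11000111, S = E(K, T) = 0b11100011; 0b11111001 ⊕ 0b11100011 = 0b00011010.
P4: T = 0b11001000, S = E(K, T) = 0b11100100; 0b00100000 ⊕ 0b11100100 = 0b11000100.

P1 = 0b00010101, P2 = 0b11110100, P3 = 0b00011010, P4 = 0b11000100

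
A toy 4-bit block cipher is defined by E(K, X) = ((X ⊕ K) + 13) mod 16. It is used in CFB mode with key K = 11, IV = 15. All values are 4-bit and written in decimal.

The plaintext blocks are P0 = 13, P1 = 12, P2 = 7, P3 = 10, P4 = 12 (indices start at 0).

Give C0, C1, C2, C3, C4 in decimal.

CFB encryption: C_i = P_i ⊕ E(K, C_{i−1}), with C_{−1} = IV.
C0: E(K, 15) = 1; 13 ⊕ 1 = 12.
C1: E(K, 12) = 4; 12 ⊕ 4 = 8.
C2: E(K, 8) = 0; 7 ⊕ 0 = 7.
C3: E(K, 7) = 9; 10 ⊕ 9 = 3.
C4: E(K, 3) = 5; 12 ⊕ 5 = 9.

C0 = 12, C1 = 8, C2 = 7, C3 = 3, C4 = 9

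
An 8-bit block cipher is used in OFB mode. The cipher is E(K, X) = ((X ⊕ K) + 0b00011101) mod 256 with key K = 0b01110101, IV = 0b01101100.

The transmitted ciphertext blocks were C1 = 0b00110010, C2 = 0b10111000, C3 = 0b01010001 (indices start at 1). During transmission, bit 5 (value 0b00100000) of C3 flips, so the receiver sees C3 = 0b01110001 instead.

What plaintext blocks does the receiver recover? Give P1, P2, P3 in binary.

P1 = 0b00000100, P2 = 0b11011000, P3 = 0b01000011

OFB decryption: S_i = E(K, S_{i−1}) with S_{0} = IV; P_i = C_i ⊕ S_i.
Only C3 changed, to 0b01110001. In OFB, a change in C_i flips the same bit in P_i only; the keystream is unaffected. Decrypting the received ciphertext:
P1: S = E(K, 0b01101100) = 0b00110110; 0b00110010 ⊕ 0b00110110 = 0b00000100.
P2: S = E(K, 0b00110110) = 0b01100000; 0b10111000 ⊕ 0b01100000 = 0b11011000.
P3: S = E(K, 0b01100000) = 0b00110010; 0b01110001 ⊕ 0b00110010 = 0b01000011.
Blocks that differ from the original plaintext: P3.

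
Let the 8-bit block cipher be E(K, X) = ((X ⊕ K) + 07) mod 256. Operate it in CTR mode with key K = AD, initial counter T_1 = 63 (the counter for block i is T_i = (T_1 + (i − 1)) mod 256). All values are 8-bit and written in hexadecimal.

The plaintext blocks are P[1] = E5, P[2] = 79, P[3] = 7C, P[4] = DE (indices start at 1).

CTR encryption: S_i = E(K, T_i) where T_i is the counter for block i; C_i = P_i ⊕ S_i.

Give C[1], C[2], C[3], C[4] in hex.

C[1]: T = 63, S = E(K, T) = D5; E5 ⊕ D5 = 30.
C[2]: T = 64, S = E(K, T) = D0; 79 ⊕ D0 = A9.
C[3]: T = 65, S = E(K, T) = CF; 7C ⊕ CF = B3.
C[4]: T = 66, S = E(K, T) = D2; DE ⊕ D2 = 0C.

C[1] = 30, C[2] = A9, C[3] = B3, C[4] = 0C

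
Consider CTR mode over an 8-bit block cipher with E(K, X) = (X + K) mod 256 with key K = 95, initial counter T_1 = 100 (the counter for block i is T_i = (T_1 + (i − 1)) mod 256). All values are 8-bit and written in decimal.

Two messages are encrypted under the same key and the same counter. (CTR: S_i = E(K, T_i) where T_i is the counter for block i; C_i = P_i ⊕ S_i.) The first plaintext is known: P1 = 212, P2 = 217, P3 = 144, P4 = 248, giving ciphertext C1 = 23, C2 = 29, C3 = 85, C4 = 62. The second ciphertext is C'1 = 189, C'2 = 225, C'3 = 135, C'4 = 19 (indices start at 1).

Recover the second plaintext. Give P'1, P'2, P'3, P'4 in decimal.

P'1 = 126, P'2 = 37, P'3 = 66, P'4 = 213

In CTR with a reused counter, both messages share the same keystream S_i, so C_i ⊕ C'_i = P_i ⊕ P'_i and thus P'_i = P_i ⊕ C_i ⊕ C'_i.
P'1: 212 ⊕ 23 ⊕ 189 = 126.
P'2: 217 ⊕ 29 ⊕ 225 = 37.
P'3: 144 ⊕ 85 ⊕ 135 = 66.
P'4: 248 ⊕ 62 ⊕ 19 = 213.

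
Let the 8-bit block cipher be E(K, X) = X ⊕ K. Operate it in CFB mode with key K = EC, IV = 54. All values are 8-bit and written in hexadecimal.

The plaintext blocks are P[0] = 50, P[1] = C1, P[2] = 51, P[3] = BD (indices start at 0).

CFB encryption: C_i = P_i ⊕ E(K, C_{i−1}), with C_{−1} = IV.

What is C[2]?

C[2] = 78

C[0]: E(K, 54) = B8; 50 ⊕ B8 = E8.
C[1]: E(K, E8) = 04; C1 ⊕ 04 = C5.
C[2]: E(K, C5) = 29; 51 ⊕ 29 = 78.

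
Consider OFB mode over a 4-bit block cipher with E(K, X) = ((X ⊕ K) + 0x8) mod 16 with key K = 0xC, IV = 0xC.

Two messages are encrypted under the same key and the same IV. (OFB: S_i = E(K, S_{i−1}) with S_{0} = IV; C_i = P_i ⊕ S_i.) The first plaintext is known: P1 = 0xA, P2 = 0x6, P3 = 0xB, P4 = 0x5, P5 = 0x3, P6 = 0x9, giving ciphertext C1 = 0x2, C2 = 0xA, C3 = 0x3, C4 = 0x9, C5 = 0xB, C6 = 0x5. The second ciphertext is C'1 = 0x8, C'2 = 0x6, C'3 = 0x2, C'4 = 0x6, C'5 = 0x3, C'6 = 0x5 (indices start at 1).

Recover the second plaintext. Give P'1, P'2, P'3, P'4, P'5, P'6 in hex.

P'1 = 0x0, P'2 = 0xA, P'3 = 0xA, P'4 = 0xA, P'5 = 0xB, P'6 = 0x9

In OFB with a reused IV, both messages share the same keystream S_i, so C_i ⊕ C'_i = P_i ⊕ P'_i and thus P'_i = P_i ⊕ C_i ⊕ C'_i.
P'1: 0xA ⊕ 0x2 ⊕ 0x8 = 0x0.
P'2: 0x6 ⊕ 0xA ⊕ 0x6 = 0xA.
P'3: 0xB ⊕ 0x3 ⊕ 0x2 = 0xA.
P'4: 0x5 ⊕ 0x9 ⊕ 0x6 = 0xA.
P'5: 0x3 ⊕ 0xB ⊕ 0x3 = 0xB.
P'6: 0x9 ⊕ 0x5 ⊕ 0x5 = 0x9.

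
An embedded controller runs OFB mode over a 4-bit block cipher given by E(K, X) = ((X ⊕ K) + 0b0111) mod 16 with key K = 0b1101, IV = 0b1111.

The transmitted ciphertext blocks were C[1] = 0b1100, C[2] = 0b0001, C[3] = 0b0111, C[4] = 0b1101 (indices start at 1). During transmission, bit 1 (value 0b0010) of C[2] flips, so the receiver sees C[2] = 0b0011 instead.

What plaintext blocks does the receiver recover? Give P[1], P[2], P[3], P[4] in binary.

OFB decryption: S_i = E(K, S_{i−1}) with S_{0} = IV; P_i = C_i ⊕ S_i.
Only C[2] changed, to 0b0011. In OFB, a change in C_i flips the same bit in P_i only; the keystream is unaffected. Decrypting the received ciphertext:
P[1]: S = E(K, 0b1111) = 0b1001; 0b1100 ⊕ 0b1001 = 0b0101.
P[2]: S = E(K, 0b1001) = 0b1011; 0b0011 ⊕ 0b1011 = 0b1000.
P[3]: S = E(K, 0b1011) = 0b1101; 0b0111 ⊕ 0b1101 = 0b1010.
P[4]: S = E(K, 0b1101) = 0b0111; 0b1101 ⊕ 0b0111 = 0b1010.
Blocks that differ from the original plaintext: P[2].

P[1] = 0b0101, P[2] = 0b1000, P[3] = 0b1010, P[4] = 0b1010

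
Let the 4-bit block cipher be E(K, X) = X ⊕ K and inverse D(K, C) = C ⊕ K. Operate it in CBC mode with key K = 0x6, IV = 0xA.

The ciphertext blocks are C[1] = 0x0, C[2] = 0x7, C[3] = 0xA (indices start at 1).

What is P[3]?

CBC decryption: P_i = D(K, C_i) ⊕ C_{i−1}, with C_{0} = IV.
P[3]: D(K, 0xA) = 0xC; 0xC ⊕ 0x7 = 0xB.

P[3] = 0xB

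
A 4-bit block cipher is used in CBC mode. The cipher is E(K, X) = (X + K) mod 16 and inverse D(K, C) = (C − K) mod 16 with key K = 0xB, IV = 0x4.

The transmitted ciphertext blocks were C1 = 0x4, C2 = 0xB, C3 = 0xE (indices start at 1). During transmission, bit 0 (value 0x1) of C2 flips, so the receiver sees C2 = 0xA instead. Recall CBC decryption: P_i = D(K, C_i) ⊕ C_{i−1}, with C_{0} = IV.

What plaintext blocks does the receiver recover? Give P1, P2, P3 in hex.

Only C2 changed, to 0xA. In CBC, a change in C_i garbles P_i and flips the same bit in P_{i+1}. Decrypting the received ciphertext:
P1: D(K, 0x4) = 0x9; 0x9 ⊕ 0x4 = 0xD.
P2: D(K, 0xA) = 0xF; 0xF ⊕ 0x4 = 0xB.
P3: D(K, 0xE) = 0x3; 0x3 ⊕ 0xA = 0x9.
Blocks that differ from the original plaintext: P2, P3.

P1 = 0xD, P2 = 0xB, P3 = 0x9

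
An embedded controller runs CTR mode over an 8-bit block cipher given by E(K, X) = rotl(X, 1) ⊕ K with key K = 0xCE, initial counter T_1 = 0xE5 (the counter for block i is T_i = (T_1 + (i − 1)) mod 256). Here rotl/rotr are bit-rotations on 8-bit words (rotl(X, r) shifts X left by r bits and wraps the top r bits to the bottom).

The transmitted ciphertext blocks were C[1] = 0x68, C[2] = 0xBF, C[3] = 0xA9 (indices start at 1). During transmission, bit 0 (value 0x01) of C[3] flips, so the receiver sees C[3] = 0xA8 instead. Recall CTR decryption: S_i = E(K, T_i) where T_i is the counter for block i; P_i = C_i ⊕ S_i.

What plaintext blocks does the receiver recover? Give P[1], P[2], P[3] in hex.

P[1] = 0x6D, P[2] = 0xBC, P[3] = 0xA9

Only C[3] changed, to 0xA8. In CTR, a change in C_i flips the same bit in P_i only; the keystream is unaffected. Decrypting the received ciphertext:
P[1]: T = 0xE5, S = E(K, T) = 0x05; 0x68 ⊕ 0x05 = 0x6D.
P[2]: T = 0xE6, S = E(K, T) = 0x03; 0xBF ⊕ 0x03 = 0xBC.
P[3]: T = 0xE7, S = E(K, T) = 0x01; 0xA8 ⊕ 0x01 = 0xA9.
Blocks that differ from the original plaintext: P[3].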